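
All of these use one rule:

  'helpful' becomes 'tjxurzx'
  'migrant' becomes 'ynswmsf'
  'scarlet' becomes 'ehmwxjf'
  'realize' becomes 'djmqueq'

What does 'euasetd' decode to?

Shifts by position in helpful: pos 0: h→t (+12), pos 1: e→j (+5), pos 2: l→x (+12), pos 3: p→u (+5) — repeating every 2. The shifts repeat in a cycle of length 2: positions 0,1,… shift by +12, +5, then the pattern repeats.
Decoding euasetd: e−12=s, u−5=p, a−12=o, s−5=n, e−12=s, t−5=o, d−12=r.

sponsor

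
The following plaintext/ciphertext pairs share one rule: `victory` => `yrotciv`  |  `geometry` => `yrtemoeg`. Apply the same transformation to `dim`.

mid

It's just the letters in reverse order.
For dim: reverse → mid.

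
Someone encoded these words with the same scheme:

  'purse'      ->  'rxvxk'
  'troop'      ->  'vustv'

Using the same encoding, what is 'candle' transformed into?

edrirl

In purse: p→r is +2, u→x is +3, r→v is +4, s→x is +5 — the shift increases by 1 each position. Each letter shifts forward by (position + 2), i.e. 2, 3, 4, … — the shift grows by one for each successive letter.
On candle: c+2=e, a+3=d, n+4=r, d+5=i, l+6=r, e+7=l.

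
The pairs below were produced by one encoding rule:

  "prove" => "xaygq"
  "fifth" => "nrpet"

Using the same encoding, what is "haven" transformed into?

Each letter shifts forward by (position + 8), i.e. 8, 9, 10, … — the shift grows by one for each successive letter.
Applying it to haven: h+8=p, a+9=j, v+10=f, e+11=p, n+12=z.

pjfpz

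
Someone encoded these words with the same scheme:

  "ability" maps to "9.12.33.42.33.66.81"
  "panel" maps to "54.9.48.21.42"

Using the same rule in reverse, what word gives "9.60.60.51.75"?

a(#1)→9 and b(#2)→12: differences scale by 3, so n = 3·pos + 6. The formula is n = 3×(alphabet index, a=1) + 6.
Undoing it on 9.60.60.51.75: 9→(9−6)÷3=1=a, 60→(60−6)÷3=18=r, 60→(60−6)÷3=18=r, 51→(51−6)÷3=15=o, 75→(75−6)÷3=23=w.

arrow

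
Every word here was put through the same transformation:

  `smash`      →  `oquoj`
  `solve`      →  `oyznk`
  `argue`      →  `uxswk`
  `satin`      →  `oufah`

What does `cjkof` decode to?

s(18)→o(14) and m(12)→q(16) fit y≡17x+20 (mod 26); the inverse of 17 mod 26 is 23. Each letter's alphabet position (a=0..z=25) is mapped through 17·x+20 mod 26 — an affine cipher.
Decoding cjkof: c(2)→23·(2−20)≡2=c; j(9)→23·(9−20)≡7=h; k(10)→23·(10−20)≡4=e; o(14)→23·(14−20)≡18=s; f(5)→23·(5−20)≡19=t (all mod 26).

chest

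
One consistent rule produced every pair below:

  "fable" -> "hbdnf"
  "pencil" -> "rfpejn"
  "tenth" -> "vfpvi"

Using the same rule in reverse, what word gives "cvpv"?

aunt

Shifts by position in fable: pos 0: f→h (+2), pos 1: a→b (+1), pos 2: b→d (+2), pos 3: l→n (+2), pos 4: e→f (+1) — repeating every 3. It's a Vigenère-style cipher with numeric key [2,1,2]: position i shifts by key[i mod 3].
Undoing it on cvpv: c−2=a, v−1=u, p−2=n, v−2=t.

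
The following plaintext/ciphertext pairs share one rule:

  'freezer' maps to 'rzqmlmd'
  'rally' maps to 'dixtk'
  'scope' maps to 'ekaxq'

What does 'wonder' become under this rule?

Shifts by position in freezer: pos 0: f→r (+12), pos 1: r→z (+8), pos 2: e→q (+12), pos 3: e→m (+8) — repeating every 2. The shifts repeat in a cycle of length 2: positions 0,1,… shift by +12, +8, then the pattern repeats.
For wonder: w+12=i, o+8=w, n+12=z, d+8=l, e+12=q, r+8=z.

iwzlqz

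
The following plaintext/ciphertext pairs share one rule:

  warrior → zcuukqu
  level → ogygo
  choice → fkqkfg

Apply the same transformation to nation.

Vowels shift forward by 2 and consonants shift forward by 3.
For nation: n(cons)+3=q, a(vowel)+2=c, t(cons)+3=w, i(vowel)+2=k, o(vowel)+2=q, n(cons)+3=q.

qcwkqq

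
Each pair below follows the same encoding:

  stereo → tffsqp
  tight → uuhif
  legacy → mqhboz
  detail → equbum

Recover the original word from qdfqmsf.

prepare

A repeating key of period 3 is used — shifts +1, +12, +1 over and over.
Decoding qdfqmsf: q−1=p, d−12=r, f−1=e, q−1=p, m−12=a, s−1=r, f−1=e.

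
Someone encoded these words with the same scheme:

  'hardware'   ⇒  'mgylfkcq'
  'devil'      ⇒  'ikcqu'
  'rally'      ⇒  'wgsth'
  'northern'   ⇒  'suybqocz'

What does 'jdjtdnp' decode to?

exclude

In hardware: h→m is +5, a→g is +6, r→y is +7, d→l is +8 — the shift increases by 1 each position. Letter i (0-indexed) is shifted by i+5, so successive shifts are 5, 6, 7, ….
Undoing it on jdjtdnp: j−5=e, d−6=x, j−7=c, t−8=l, d−9=u, n−10=d, p−11=e.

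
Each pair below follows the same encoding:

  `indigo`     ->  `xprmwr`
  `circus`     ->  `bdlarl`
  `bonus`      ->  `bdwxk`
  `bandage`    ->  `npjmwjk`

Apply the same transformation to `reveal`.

ujnena

The output letters match the input read backwards, each shifted +9: indigo reversed is ogidni. The word is reversed, then every letter is shifted forward by 9.
On reveal: reverse → laever; then shift: l+9=u, a+9=j, e+9=n, v+9=e, e+9=n, r+9=a.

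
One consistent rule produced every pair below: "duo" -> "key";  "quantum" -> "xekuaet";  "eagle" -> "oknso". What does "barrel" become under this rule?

Two shifts are in play — +10 for a/e/i/o/u, +7 for every other letter.
On barrel: b(cons)+7=i, a(vowel)+10=k, r(cons)+7=y, r(cons)+7=y, e(vowel)+10=o, l(cons)+7=s.

ikyyos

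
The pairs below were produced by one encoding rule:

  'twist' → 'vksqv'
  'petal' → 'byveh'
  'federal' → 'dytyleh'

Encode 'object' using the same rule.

t(19)→v(21) and w(22)→k(10) fit y≡5x+4 (mod 26); the inverse of 5 mod 26 is 21. This is an affine cipher: with a=0,…,z=25, each position x becomes (5x+4) mod 26.
For object: o(14)→5·14+4≡22=w; b(1)→5·1+4≡9=j; j(9)→5·9+4≡23=x; e(4)→5·4+4≡24=y; c(2)→5·2+4≡14=o; t(19)→5·19+4≡21=v (all mod 26).

wjxyov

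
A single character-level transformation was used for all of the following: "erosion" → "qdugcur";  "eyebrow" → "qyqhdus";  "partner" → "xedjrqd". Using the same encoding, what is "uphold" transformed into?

mxzuln

e(4)→q(16) and r(17)→d(3) fit y≡3x+4 (mod 26); the inverse of 3 mod 26 is 9. Each letter's alphabet position (a=0..z=25) is mapped through 3·x+4 mod 26 — an affine cipher.
On uphold: u(20)→3·20+4≡12=m; p(15)→3·15+4≡23=x; h(7)→3·7+4≡25=z; o(14)→3·14+4≡20=u; l(11)→3·11+4≡11=l; d(3)→3·3+4≡13=n (all mod 26).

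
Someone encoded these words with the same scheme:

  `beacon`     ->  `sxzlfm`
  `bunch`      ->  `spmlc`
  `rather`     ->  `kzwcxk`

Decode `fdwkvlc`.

ostrich

Treating letters as 0–25, the rule is x ↦ 19x + 25 (mod 26).
Undoing it on fdwkvlc: f(5)→11·(5−25)≡14=o; d(3)→11·(3−25)≡18=s; w(22)→11·(22−25)≡19=t; k(10)→11·(10−25)≡17=r; v(21)→11·(21−25)≡8=i; l(11)→11·(11−25)≡2=c; c(2)→11·(2−25)≡7=h (all mod 26).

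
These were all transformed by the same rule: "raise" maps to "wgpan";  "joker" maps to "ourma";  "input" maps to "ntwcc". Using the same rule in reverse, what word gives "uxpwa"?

In raise: r→w is +5, a→g is +6, i→p is +7, s→a is +8 — the shift increases by 1 each position. Each letter shifts forward by (position + 5), i.e. 5, 6, 7, … — the shift grows by one for each successive letter.
Decoding uxpwa: u−5=p, x−6=r, p−7=i, w−8=o, a−9=r.

prior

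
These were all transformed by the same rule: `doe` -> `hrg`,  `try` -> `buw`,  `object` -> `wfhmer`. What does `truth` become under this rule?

kwxuw

Two steps: reverse the string, then apply a Caesar shift of +3.
Applying it to truth: reverse → hturt; then shift: h+3=k, t+3=w, u+3=x, r+3=u, t+3=w.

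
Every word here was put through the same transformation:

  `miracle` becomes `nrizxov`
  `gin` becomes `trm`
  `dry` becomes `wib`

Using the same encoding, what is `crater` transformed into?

This is the alphabet-reversal cipher (Atbash): a becomes z, b becomes y, etc.
On crater: c↔x, r↔i, a↔z, t↔g, e↔v, r↔i.

xizgvi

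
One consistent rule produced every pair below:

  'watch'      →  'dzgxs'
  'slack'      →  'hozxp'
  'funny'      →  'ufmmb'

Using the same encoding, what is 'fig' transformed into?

urt

Each pair mirrors across the alphabet (w↔d, a↔z, t↔g): positions sum to 25. This is the alphabet-reversal cipher (Atbash): a becomes z, b becomes y, etc.
On fig: f↔u, i↔r, g↔t.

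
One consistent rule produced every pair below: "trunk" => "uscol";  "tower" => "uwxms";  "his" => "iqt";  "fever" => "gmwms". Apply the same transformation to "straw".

The shift depends on letter class: consonant t→u is +1, but vowel u→c is +8. Vowels shift forward by 8 and consonants shift forward by 1.
For straw: s(cons)+1=t, t(cons)+1=u, r(cons)+1=s, a(vowel)+8=i, w(cons)+1=x.

tusix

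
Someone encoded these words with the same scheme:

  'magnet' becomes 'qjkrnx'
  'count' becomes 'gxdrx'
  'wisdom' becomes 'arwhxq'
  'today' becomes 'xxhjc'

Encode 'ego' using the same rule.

The shift depends on letter class: consonant m→q is +4, but vowel a→j is +9. Two shifts are in play — +9 for a/e/i/o/u, +4 for every other letter.
On ego: e(vowel)+9=n, g(cons)+4=k, o(vowel)+9=x.

nkx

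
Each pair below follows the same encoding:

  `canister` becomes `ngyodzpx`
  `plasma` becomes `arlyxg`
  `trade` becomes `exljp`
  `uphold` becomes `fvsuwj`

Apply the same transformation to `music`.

xadon

Shifts by position in canister: pos 0: c→n (+11), pos 1: a→g (+6), pos 2: n→y (+11), pos 3: i→o (+6) — repeating every 2. The shifts repeat in a cycle of length 2: positions 0,1,… shift by +11, +6, then the pattern repeats.
Applying it to music: m+11=x, u+6=a, s+11=d, i+6=o, c+11=n.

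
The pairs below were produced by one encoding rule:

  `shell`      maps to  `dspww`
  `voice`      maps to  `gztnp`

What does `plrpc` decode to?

eager

Compare letters: s→d is +11, h→s is +11, e→p is +11 — a constant shift. This is a Caesar cipher with shift 11.
Decoding plrpc: p−11=e, l−11=a, r−11=g, p−11=e, c−11=r.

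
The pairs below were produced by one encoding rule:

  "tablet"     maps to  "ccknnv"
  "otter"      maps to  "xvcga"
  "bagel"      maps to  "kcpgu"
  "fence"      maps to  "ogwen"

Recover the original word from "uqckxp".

Shifts by position in tablet: pos 0: t→c (+9), pos 1: a→c (+2), pos 2: b→k (+9), pos 3: l→n (+2) — repeating every 2. A repeating key of period 2 is used — shifts +9, +2 over and over.
Decoding uqckxp: u−9=l, q−2=o, c−9=t, k−2=i, x−9=o, p−2=n.

lotion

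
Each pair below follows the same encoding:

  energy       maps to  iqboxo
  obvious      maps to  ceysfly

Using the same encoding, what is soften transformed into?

The output letters match the input read backwards, each shifted +10: energy reversed is ygrene. The word is reversed, then every letter is shifted forward by 10.
Applying it to soften: reverse → netfos; then shift: n+10=x, e+10=o, t+10=d, f+10=p, o+10=y, s+10=c.

xodpyc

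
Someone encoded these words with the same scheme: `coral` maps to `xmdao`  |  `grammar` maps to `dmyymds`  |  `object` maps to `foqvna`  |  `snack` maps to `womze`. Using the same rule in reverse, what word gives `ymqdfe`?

stream

The output letters match the input read backwards, each shifted +12: coral reversed is laroc. The word is reversed, then every letter is shifted forward by 12.
Decoding ymqdfe: shift back: y−12=m, m−12=a, q−12=e, d−12=r, f−12=t, e−12=s → maerts; then reverse → stream.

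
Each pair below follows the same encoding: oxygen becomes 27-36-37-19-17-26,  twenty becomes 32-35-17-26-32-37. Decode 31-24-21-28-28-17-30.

o is letter #15 and maps to 27: an offset of 12. Each letter is replaced by its alphabet position (a=1..z=26) + 12.
Reversing it on 31-24-21-28-28-17-30: 31→(31−12)÷1=19=s, 24→(24−12)÷1=12=l, 21→(21−12)÷1=9=i, 28→(28−12)÷1=16=p, 28→(28−12)÷1=16=p, 17→(17−12)÷1=5=e, 30→(30−12)÷1=18=r.

slipper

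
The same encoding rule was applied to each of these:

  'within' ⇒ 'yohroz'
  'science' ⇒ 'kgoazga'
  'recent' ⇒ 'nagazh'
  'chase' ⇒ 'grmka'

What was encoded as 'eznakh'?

unrest

w(22)→y(24) and i(8)→o(14) fit y≡23x+12 (mod 26); the inverse of 23 mod 26 is 17. Treating letters as 0–25, the rule is x ↦ 23x + 12 (mod 26).
Reversing it on eznakh: e(4)→17·(4−12)≡20=u; z(25)→17·(25−12)≡13=n; n(13)→17·(13−12)≡17=r; a(0)→17·(0−12)≡4=e; k(10)→17·(10−12)≡18=s; h(7)→17·(7−12)≡19=t (all mod 26).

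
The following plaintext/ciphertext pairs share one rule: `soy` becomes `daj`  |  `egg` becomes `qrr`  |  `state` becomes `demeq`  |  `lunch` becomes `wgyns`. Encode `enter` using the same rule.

The shift depends on letter class: consonant s→d is +11, but vowel o→a is +12. Vowels shift forward by 12 and consonants shift forward by 11.
On enter: e(vowel)+12=q, n(cons)+11=y, t(cons)+11=e, e(vowel)+12=q, r(cons)+11=c.

qyeqc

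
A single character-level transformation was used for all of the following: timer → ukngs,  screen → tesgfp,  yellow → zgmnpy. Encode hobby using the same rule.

The shifts repeat in a cycle of length 2: positions 0,1,… shift by +1, +2, then the pattern repeats.
On hobby: h+1=i, o+2=q, b+1=c, b+2=d, y+1=z.

iqcdz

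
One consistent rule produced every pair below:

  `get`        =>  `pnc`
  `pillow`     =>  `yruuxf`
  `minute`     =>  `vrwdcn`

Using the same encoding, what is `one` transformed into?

Compare letters: g→p is +9, e→n is +9, t→c is +9 — a constant shift. This is a Caesar cipher with shift 9.
For one: o+9=x, n+9=w, e+9=n.

xwn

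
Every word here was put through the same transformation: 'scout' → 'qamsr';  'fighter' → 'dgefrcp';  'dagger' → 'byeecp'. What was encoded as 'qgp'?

sir

Compare letters: s→q is +24, c→a is +24, o→m is +24 — a constant shift. This is a Caesar cipher with shift 24.
Undoing it on qgp: q−24=s, g−24=i, p−24=r.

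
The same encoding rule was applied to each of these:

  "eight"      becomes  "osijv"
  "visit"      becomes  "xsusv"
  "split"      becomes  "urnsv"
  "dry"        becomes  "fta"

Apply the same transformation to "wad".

ykf

The rule splits by letter class: vowels +10, consonants +2.
On wad: w(cons)+2=y, a(vowel)+10=k, d(cons)+2=f.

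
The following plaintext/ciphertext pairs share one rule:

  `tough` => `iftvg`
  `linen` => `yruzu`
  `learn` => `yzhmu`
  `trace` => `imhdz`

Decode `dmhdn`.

crack

t(19)→i(8) and o(14)→f(5) fit y≡11x+7 (mod 26); the inverse of 11 mod 26 is 19. Each letter's alphabet position (a=0..z=25) is mapped through 11·x+7 mod 26 — an affine cipher.
Reversing it on dmhdn: d(3)→19·(3−7)≡2=c; m(12)→19·(12−7)≡17=r; h(7)→19·(7−7)≡0=a; d(3)→19·(3−7)≡2=c; n(13)→19·(13−7)≡10=k (all mod 26).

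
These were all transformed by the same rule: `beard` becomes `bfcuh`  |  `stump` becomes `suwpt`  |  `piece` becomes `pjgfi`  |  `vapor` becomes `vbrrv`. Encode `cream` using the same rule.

csgdq

In beard: b→b is +0, e→f is +1, a→c is +2, r→u is +3 — the shift increases by 1 each position. The shift increases by 1 at each position, starting from +0: 0, 1, 2, ….
For cream: c+0=c, r+1=s, e+2=g, a+3=d, m+4=q.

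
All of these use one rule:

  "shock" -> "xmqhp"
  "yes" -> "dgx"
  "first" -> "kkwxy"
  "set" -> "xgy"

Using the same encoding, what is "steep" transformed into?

xyggu

The shift depends on letter class: consonant s→x is +5, but vowel o→q is +2. Vowels shift forward by 2 and consonants shift forward by 5.
For steep: s(cons)+5=x, t(cons)+5=y, e(vowel)+2=g, e(vowel)+2=g, p(cons)+5=u.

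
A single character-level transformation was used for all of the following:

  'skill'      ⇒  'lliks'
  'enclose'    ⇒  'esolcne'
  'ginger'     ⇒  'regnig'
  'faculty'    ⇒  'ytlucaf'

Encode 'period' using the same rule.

The output letters match the input read backwards: skill reversed is lliks. The word is simply reversed.
On period: reverse → doirep.

doirep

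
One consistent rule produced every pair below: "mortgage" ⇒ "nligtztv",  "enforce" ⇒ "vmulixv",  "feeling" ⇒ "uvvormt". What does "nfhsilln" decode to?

mushroom

Each pair mirrors across the alphabet (m↔n, o↔l, r↔i): positions sum to 25. Each letter is replaced by its mirror in the alphabet: a↔z, b↔y, c↔x, and so on (the Atbash cipher).
Reversing it on nfhsilln: n↔m, f↔u, h↔s, s↔h, i↔r, l↔o, l↔o, n↔m.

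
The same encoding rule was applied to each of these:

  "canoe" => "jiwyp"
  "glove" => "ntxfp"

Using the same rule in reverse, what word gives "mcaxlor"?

Letter i (0-indexed) is shifted by i+7, so successive shifts are 7, 8, 9, ….
Decoding mcaxlor: m−7=f, c−8=u, a−9=r, x−10=n, l−11=a, o−12=c, r−13=e.

furnace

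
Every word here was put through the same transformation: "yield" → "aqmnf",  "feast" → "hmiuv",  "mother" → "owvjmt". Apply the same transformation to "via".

xqi

The shift depends on letter class: consonant y→a is +2, but vowel i→q is +8. Two shifts are in play — +8 for a/e/i/o/u, +2 for every other letter.
On via: v(cons)+2=x, i(vowel)+8=q, a(vowel)+8=i.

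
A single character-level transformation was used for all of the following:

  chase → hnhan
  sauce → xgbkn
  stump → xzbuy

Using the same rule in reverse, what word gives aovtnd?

violet

In chase: c→h is +5, h→n is +6, a→h is +7, s→a is +8 — the shift increases by 1 each position. Each letter shifts forward by (position + 5), i.e. 5, 6, 7, … — the shift grows by one for each successive letter.
Decoding aovtnd: a−5=v, o−6=i, v−7=o, t−8=l, n−9=e, d−10=t.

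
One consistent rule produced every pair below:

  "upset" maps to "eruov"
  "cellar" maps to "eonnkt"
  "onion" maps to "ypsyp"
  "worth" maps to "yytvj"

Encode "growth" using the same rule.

The shift depends on letter class: consonant p→r is +2, but vowel u→e is +10. The rule splits by letter class: vowels +10, consonants +2.
Applying it to growth: g(cons)+2=i, r(cons)+2=t, o(vowel)+10=y, w(cons)+2=y, t(cons)+2=v, h(cons)+2=j.

ityyvj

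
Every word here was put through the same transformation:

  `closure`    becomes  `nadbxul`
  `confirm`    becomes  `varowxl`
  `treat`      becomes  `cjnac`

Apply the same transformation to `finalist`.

The output letters match the input read backwards, each shifted +9: closure reversed is erusolc. Two steps: reverse the string, then apply a Caesar shift of +9.
On finalist: reverse → tsilanif; then shift: t+9=c, s+9=b, i+9=r, l+9=u, a+9=j, n+9=w, i+9=r, f+9=o.

cbrujwro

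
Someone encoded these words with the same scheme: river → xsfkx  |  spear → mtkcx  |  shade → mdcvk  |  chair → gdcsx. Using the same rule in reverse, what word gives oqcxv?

guard

r(17)→x(23) and i(8)→s(18) fit y≡15x+2 (mod 26); the inverse of 15 mod 26 is 7. This is an affine cipher: with a=0,…,z=25, each position x becomes (15x+2) mod 26.
Decoding oqcxv: o(14)→7·(14−2)≡6=g; q(16)→7·(16−2)≡20=u; c(2)→7·(2−2)≡0=a; x(23)→7·(23−2)≡17=r; v(21)→7·(21−2)≡3=d (all mod 26).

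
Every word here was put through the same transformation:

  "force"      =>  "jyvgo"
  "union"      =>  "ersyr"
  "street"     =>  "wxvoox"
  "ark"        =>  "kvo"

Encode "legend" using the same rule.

The rule splits by letter class: vowels +10, consonants +4.
On legend: l(cons)+4=p, e(vowel)+10=o, g(cons)+4=k, e(vowel)+10=o, n(cons)+4=r, d(cons)+4=h.

pokorh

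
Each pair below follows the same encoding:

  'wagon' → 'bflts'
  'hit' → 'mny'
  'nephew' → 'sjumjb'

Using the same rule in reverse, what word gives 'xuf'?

spa

Compare letters: w→b is +5, a→f is +5, g→l is +5 — a constant shift. It's a constant shift of +5 (ROT5).
Reversing it on xuf: x−5=s, u−5=p, f−5=a.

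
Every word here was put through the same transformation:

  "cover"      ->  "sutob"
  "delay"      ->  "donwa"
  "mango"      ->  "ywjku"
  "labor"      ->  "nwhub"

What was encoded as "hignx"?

built

c(2)→s(18) and o(14)→u(20) fit y≡11x+22 (mod 26); the inverse of 11 mod 26 is 19. This is an affine cipher: with a=0,…,z=25, each position x becomes (11x+22) mod 26.
Decoding hignx: h(7)→19·(7−22)≡1=b; i(8)→19·(8−22)≡20=u; g(6)→19·(6−22)≡8=i; n(13)→19·(13−22)≡11=l; x(23)→19·(23−22)≡19=t (all mod 26).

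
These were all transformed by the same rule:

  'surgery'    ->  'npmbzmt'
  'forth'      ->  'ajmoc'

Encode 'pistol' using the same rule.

Compare letters: s→n is +21, u→p is +21, r→m is +21 — a constant shift. This is a Caesar cipher with shift 21.
On pistol: p+21=k, i+21=d, s+21=n, t+21=o, o+21=j, l+21=g.

kdnojg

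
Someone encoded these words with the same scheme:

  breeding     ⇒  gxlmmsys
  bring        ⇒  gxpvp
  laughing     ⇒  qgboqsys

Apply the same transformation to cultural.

hasbdblx

The shift increases by 1 at each position, starting from +5: 5, 6, 7, ….
On cultural: c+5=h, u+6=a, l+7=s, t+8=b, u+9=d, r+10=b, a+11=l, l+12=x.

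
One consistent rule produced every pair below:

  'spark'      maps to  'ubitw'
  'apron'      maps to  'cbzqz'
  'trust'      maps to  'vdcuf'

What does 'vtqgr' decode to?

A repeating key of period 3 is used — shifts +2, +12, +8 over and over.
Decoding vtqgr: v−2=t, t−12=h, q−8=i, g−2=e, r−12=f.

thief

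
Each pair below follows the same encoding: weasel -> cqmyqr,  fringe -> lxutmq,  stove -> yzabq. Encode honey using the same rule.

natqe

The shift depends on letter class: consonant w→c is +6, but vowel e→q is +12. Vowels shift forward by 12 and consonants shift forward by 6.
Applying it to honey: h(cons)+6=n, o(vowel)+12=a, n(cons)+6=t, e(vowel)+12=q, y(cons)+6=e.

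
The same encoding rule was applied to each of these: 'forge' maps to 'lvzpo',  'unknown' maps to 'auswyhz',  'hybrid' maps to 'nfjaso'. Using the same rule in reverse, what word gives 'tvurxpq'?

nominee

In forge: f→l is +6, o→v is +7, r→z is +8, g→p is +9 — the shift increases by 1 each position. Letter i (0-indexed) is shifted by i+6, so successive shifts are 6, 7, 8, ….
Undoing it on tvurxpq: t−6=n, v−7=o, u−8=m, r−9=i, x−10=n, p−11=e, q−12=e.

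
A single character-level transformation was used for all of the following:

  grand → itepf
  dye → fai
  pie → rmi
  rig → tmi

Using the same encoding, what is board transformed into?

dsetf

The shift depends on letter class: consonant g→i is +2, but vowel a→e is +4. Two shifts are in play — +4 for a/e/i/o/u, +2 for every other letter.
On board: b(cons)+2=d, o(vowel)+4=s, a(vowel)+4=e, r(cons)+2=t, d(cons)+2=f.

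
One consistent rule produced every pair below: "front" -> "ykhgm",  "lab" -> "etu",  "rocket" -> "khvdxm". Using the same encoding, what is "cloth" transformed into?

vehma

Every letter moves 19 places later in the alphabet, wrapping around z→a.
For cloth: c+19=v, l+19=e, o+19=h, t+19=m, h+19=a.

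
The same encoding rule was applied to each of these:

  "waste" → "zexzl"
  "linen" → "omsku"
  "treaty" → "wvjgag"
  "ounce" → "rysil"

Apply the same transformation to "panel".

sesks

In waste: w→z is +3, a→e is +4, s→x is +5, t→z is +6 — the shift increases by 1 each position. Letter i (0-indexed) is shifted by i+3, so successive shifts are 3, 4, 5, ….
For panel: p+3=s, a+4=e, n+5=s, e+6=k, l+7=s.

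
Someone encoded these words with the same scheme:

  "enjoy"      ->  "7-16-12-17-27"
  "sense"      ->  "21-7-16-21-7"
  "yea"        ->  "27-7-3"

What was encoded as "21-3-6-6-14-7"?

e is letter #5 and maps to 7: an offset of 2. The number is (letter's place in the alphabet, a=1) + 2.
Reversing it on 21-3-6-6-14-7: 21→(21−2)÷1=19=s, 3→(3−2)÷1=1=a, 6→(6−2)÷1=4=d, 6→(6−2)÷1=4=d, 14→(14−2)÷1=12=l, 7→(7−2)÷1=5=e.

saddle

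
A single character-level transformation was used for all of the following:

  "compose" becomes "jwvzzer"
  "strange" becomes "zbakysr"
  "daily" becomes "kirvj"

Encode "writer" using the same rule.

dzrdpd

In compose: c→j is +7, o→w is +8, m→v is +9, p→z is +10 — the shift increases by 1 each position. The shift increases by 1 at each position, starting from +7: 7, 8, 9, ….
For writer: w+7=d, r+8=z, i+9=r, t+10=d, e+11=p, r+12=d.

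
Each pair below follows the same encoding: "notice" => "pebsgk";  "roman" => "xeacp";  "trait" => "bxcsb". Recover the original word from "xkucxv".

reward

n(13)→p(15) and o(14)→e(4) fit y≡15x+2 (mod 26); the inverse of 15 mod 26 is 7. Treating letters as 0–25, the rule is x ↦ 15x + 2 (mod 26).
Decoding xkucxv: x(23)→7·(23−2)≡17=r; k(10)→7·(10−2)≡4=e; u(20)→7·(20−2)≡22=w; c(2)→7·(2−2)≡0=a; x(23)→7·(23−2)≡17=r; v(21)→7·(21−2)≡3=d (all mod 26).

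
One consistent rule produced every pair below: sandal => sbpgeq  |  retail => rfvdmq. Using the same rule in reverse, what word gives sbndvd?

The shift increases by 1 at each position, starting from +0: 0, 1, 2, ….
Reversing it on sbndvd: s−0=s, b−1=a, n−2=l, d−3=a, v−4=r, d−5=y.

salary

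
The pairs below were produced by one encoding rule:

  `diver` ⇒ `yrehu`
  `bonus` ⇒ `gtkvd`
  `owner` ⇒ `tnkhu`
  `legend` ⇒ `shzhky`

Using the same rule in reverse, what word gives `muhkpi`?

d(3)→y(24) and i(8)→r(17) fit y≡9x+23 (mod 26); the inverse of 9 mod 26 is 3. Each letter's alphabet position (a=0..z=25) is mapped through 9·x+23 mod 26 — an affine cipher.
Reversing it on muhkpi: m(12)→3·(12−23)≡19=t; u(20)→3·(20−23)≡17=r; h(7)→3·(7−23)≡4=e; k(10)→3·(10−23)≡13=n; p(15)→3·(15−23)≡2=c; i(8)→3·(8−23)≡7=h (all mod 26).

trench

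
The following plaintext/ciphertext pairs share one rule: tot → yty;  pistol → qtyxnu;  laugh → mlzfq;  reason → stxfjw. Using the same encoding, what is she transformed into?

The output letters match the input read backwards, each shifted +5: tot reversed is tot. Two steps: reverse the string, then apply a Caesar shift of +5.
On she: reverse → ehs; then shift: e+5=j, h+5=m, s+5=x.

jmx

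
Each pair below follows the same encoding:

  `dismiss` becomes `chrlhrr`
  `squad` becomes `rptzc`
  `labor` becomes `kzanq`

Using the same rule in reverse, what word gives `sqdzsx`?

treaty

Compare letters: d→c is +25, i→h is +25, s→r is +25 — a constant shift. This is a Caesar cipher with shift 25.
Undoing it on sqdzsx: s−25=t, q−25=r, d−25=e, z−25=a, s−25=t, x−25=y.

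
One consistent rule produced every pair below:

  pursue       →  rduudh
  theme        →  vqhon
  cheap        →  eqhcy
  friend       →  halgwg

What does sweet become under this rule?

Shifts by position in pursue: pos 0: p→r (+2), pos 1: u→d (+9), pos 2: r→u (+3), pos 3: s→u (+2), pos 4: u→d (+9), pos 5: e→h (+3) — repeating every 3. A repeating key of period 3 is used — shifts +2, +9, +3 over and over.
Applying it to sweet: s+2=u, w+9=f, e+3=h, e+2=g, t+9=c.

ufhgc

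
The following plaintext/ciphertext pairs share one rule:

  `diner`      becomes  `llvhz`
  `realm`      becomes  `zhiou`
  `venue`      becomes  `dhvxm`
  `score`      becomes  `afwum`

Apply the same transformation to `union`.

Shifts by position in diner: pos 0: d→l (+8), pos 1: i→l (+3), pos 2: n→v (+8), pos 3: e→h (+3) — repeating every 2. It's a Vigenère-style cipher with numeric key [8,3]: position i shifts by key[i mod 2].
Applying it to union: u+8=c, n+3=q, i+8=q, o+3=r, n+8=v.

cqqrv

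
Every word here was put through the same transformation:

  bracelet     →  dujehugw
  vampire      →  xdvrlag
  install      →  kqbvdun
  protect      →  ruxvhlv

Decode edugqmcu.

calendar

Shifts by position in bracelet: pos 0: b→d (+2), pos 1: r→u (+3), pos 2: a→j (+9), pos 3: c→e (+2), pos 4: e→h (+3), pos 5: l→u (+9) — repeating every 3. The shifts repeat in a cycle of length 3: positions 0,1,… shift by +2, +3, +9, then the pattern repeats.
Decoding edugqmcu: e−2=c, d−3=a, u−9=l, g−2=e, q−3=n, m−9=d, c−2=a, u−3=r.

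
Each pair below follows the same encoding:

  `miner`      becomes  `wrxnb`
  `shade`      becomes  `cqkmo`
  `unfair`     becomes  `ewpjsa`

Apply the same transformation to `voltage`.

Shifts by position in miner: pos 0: m→w (+10), pos 1: i→r (+9), pos 2: n→x (+10), pos 3: e→n (+9) — repeating every 2. A repeating key of period 2 is used — shifts +10, +9 over and over.
On voltage: v+10=f, o+9=x, l+10=v, t+9=c, a+10=k, g+9=p, e+10=o.

fxvckpo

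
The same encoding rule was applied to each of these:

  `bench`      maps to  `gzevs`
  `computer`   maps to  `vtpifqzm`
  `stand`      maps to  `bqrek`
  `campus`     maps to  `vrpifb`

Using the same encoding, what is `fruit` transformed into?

omfhq

b(1)→g(6) and e(4)→z(25) fit y≡15x+17 (mod 26); the inverse of 15 mod 26 is 7. Treating letters as 0–25, the rule is x ↦ 15x + 17 (mod 26).
On fruit: f(5)→15·5+17≡14=o; r(17)→15·17+17≡12=m; u(20)→15·20+17≡5=f; i(8)→15·8+17≡7=h; t(19)→15·19+17≡16=q (all mod 26).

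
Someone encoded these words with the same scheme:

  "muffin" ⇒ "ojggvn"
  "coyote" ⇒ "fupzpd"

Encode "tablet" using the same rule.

ufmcbu

Read the word backwards and shift each letter +1.
For tablet: reverse → telbat; then shift: t+1=u, e+1=f, l+1=m, b+1=c, a+1=b, t+1=u.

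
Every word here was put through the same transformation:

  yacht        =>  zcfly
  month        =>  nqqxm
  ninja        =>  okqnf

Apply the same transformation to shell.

In yacht: y→z is +1, a→c is +2, c→f is +3, h→l is +4 — the shift increases by 1 each position. The shift increases by 1 at each position, starting from +1: 1, 2, 3, ….
On shell: s+1=t, h+2=j, e+3=h, l+4=p, l+5=q.

tjhpq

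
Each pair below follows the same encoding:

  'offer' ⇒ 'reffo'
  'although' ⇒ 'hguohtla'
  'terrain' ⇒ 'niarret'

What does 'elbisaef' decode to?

The output letters match the input read backwards: offer reversed is reffo. It's just the letters in reverse order.
Reversing it on elbisaef: then reverse → feasible.

feasible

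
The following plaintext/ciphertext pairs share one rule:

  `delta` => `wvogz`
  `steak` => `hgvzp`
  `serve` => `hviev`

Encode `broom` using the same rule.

d(3)→w(22) and e(4)→v(21) fit y≡25x+25 (mod 26); the inverse of 25 mod 26 is 25. Treating letters as 0–25, the rule is x ↦ 25x + 25 (mod 26).
On broom: b(1)→25·1+25≡24=y; r(17)→25·17+25≡8=i; o(14)→25·14+25≡11=l; o(14)→25·14+25≡11=l; m(12)→25·12+25≡13=n (all mod 26).

yilln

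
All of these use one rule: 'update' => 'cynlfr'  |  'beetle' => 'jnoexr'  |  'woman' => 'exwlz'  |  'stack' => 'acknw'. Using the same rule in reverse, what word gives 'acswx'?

Letter i (0-indexed) is shifted by i+8, so successive shifts are 8, 9, 10, ….
Decoding acswx: a−8=s, c−9=t, s−10=i, w−11=l, x−12=l.

still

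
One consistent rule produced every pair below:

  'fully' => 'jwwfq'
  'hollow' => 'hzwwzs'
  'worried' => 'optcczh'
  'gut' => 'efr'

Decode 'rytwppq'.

The output letters match the input read backwards, each shifted +11: fully reversed is ylluf. Two steps: reverse the string, then apply a Caesar shift of +11.
Reversing it on rytwppq: shift back: r−11=g, y−11=n, t−11=i, w−11=l, p−11=e, p−11=e, q−11=f → gnileef; then reverse → feeling.

feeling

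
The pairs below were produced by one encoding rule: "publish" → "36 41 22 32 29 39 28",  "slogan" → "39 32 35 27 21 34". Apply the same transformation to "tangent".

p is letter #16 and maps to 36: an offset of 20. The number is (letter's place in the alphabet, a=1) + 20.
Applying it to tangent: t=20→40, a=1→21, n=14→34, g=7→27, e=5→25, n=14→34, t=20→40.

40 21 34 27 25 34 40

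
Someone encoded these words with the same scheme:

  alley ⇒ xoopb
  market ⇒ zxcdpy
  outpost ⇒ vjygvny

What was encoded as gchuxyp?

Each letter's alphabet position (a=0..z=25) is mapped through 11·x+23 mod 26 — an affine cipher.
Decoding gchuxyp: g(6)→19·(6−23)≡15=p; c(2)→19·(2−23)≡17=r; h(7)→19·(7−23)≡8=i; u(20)→19·(20−23)≡21=v; x(23)→19·(23−23)≡0=a; y(24)→19·(24−23)≡19=t; p(15)→19·(15−23)≡4=e (all mod 26).

private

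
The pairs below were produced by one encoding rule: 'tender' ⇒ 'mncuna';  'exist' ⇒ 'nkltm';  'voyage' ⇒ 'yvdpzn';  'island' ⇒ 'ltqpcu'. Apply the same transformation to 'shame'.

tspjn

t(19)→m(12) and e(4)→n(13) fit y≡19x+15 (mod 26); the inverse of 19 mod 26 is 11. This is an affine cipher: with a=0,…,z=25, each position x becomes (19x+15) mod 26.
On shame: s(18)→19·18+15≡19=t; h(7)→19·7+15≡18=s; a(0)→19·0+15≡15=p; m(12)→19·12+15≡9=j; e(4)→19·4+15≡13=n (all mod 26).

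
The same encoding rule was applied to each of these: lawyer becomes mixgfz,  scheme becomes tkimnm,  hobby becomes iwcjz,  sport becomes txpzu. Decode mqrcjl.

Shifts by position in lawyer: pos 0: l→m (+1), pos 1: a→i (+8), pos 2: w→x (+1), pos 3: y→g (+8) — repeating every 2. It's a Vigenère-style cipher with numeric key [1,8]: position i shifts by key[i mod 2].
Undoing it on mqrcjl: m−1=l, q−8=i, r−1=q, c−8=u, j−1=i, l−8=d.

liquid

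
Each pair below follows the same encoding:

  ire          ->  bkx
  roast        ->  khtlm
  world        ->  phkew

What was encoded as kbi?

It's a constant shift of +19 (ROT19).
Decoding kbi: k−19=r, b−19=i, i−19=p.

rip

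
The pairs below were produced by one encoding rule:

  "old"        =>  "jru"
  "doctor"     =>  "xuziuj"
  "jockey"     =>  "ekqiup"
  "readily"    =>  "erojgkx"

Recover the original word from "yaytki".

The output letters match the input read backwards, each shifted +6: old reversed is dlo. Two steps: reverse the string, then apply a Caesar shift of +6.
Decoding yaytki: shift back: y−6=s, a−6=u, y−6=s, t−6=n, k−6=e, i−6=c → susnec; then reverse → census.

census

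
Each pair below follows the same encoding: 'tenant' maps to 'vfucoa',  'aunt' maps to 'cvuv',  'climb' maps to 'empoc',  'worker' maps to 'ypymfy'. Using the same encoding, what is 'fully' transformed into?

A repeating key of period 3 is used — shifts +2, +1, +7 over and over.
For fully: f+2=h, u+1=v, l+7=s, l+2=n, y+1=z.

hvsnz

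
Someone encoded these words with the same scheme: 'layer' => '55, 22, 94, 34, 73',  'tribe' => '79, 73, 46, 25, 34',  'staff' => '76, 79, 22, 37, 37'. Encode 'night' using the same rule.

61, 46, 40, 43, 79

l(#12)→55 and a(#1)→22: differences scale by 3, so n = 3·pos + 19. Each letter becomes 3×(its alphabet position, a=1..z=26) + 19.
Applying it to night: n=14→61, i=9→46, g=7→40, h=8→43, t=20→79.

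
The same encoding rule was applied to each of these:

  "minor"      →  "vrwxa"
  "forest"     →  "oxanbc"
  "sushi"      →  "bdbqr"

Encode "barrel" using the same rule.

Compare letters: m→v is +9, i→r is +9, n→w is +9 — a constant shift. Every letter moves 9 places later in the alphabet, wrapping around z→a.
On barrel: b+9=k, a+9=j, r+9=a, r+9=a, e+9=n, l+9=u.

kjaanu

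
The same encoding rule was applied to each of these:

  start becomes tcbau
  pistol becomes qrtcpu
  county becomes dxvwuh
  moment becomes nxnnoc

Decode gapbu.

frost

It's a Vigenère-style cipher with numeric key [1,9]: position i shifts by key[i mod 2].
Undoing it on gapbu: g−1=f, a−9=r, p−1=o, b−9=s, u−1=t.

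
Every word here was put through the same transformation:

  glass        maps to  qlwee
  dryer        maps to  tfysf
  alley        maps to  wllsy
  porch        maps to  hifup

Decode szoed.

exist

This is an affine cipher: with a=0,…,z=25, each position x becomes (25x+22) mod 26.
Undoing it on szoed: s(18)→25·(18−22)≡4=e; z(25)→25·(25−22)≡23=x; o(14)→25·(14−22)≡8=i; e(4)→25·(4−22)≡18=s; d(3)→25·(3−22)≡19=t (all mod 26).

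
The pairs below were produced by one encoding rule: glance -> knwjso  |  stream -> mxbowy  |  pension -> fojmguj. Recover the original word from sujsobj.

concern

g(6)→k(10) and l(11)→n(13) fit y≡11x+22 (mod 26); the inverse of 11 mod 26 is 19. This is an affine cipher: with a=0,…,z=25, each position x becomes (11x+22) mod 26.
Decoding sujsobj: s(18)→19·(18−22)≡2=c; u(20)→19·(20−22)≡14=o; j(9)→19·(9−22)≡13=n; s(18)→19·(18−22)≡2=c; o(14)→19·(14−22)≡4=e; b(1)→19·(1−22)≡17=r; j(9)→19·(9−22)≡13=n (all mod 26).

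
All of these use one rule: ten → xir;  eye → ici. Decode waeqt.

Compare letters: t→x is +4, e→i is +4, n→r is +4 — a constant shift. Each letter is shifted forward by 4 in the alphabet (a Caesar shift of +4).
Reversing it on waeqt: w−4=s, a−4=w, e−4=a, q−4=m, t−4=p.

swamp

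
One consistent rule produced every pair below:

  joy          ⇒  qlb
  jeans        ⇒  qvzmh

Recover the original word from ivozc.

This is the alphabet-reversal cipher (Atbash): a becomes z, b becomes y, etc.
Undoing it on ivozc: i↔r, v↔e, o↔l, z↔a, c↔x.

relax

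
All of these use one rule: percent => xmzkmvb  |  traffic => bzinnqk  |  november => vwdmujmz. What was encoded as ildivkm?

Compare letters: p→x is +8, e→m is +8, r→z is +8 — a constant shift. Every letter moves 8 places later in the alphabet, wrapping around z→a.
Reversing it on ildivkm: i−8=a, l−8=d, d−8=v, i−8=a, v−8=n, k−8=c, m−8=e.

advance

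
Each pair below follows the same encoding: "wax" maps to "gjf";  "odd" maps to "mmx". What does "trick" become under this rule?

tlrac

The output letters match the input read backwards, each shifted +9: wax reversed is xaw. Read the word backwards and shift each letter +9.
Applying it to trick: reverse → kcirt; then shift: k+9=t, c+9=l, i+9=r, r+9=a, t+9=c.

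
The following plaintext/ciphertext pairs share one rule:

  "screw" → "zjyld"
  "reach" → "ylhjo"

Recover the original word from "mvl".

Compare letters: s→z is +7, c→j is +7, r→y is +7 — a constant shift. This is a Caesar cipher with shift 7.
Undoing it on mvl: m−7=f, v−7=o, l−7=e.

foe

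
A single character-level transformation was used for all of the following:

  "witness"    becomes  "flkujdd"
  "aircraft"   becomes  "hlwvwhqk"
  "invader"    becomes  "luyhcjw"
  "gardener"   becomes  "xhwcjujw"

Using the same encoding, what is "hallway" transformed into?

ehggfht

w(22)→f(5) and i(8)→l(11) fit y≡7x+7 (mod 26); the inverse of 7 mod 26 is 15. Each letter's alphabet position (a=0..z=25) is mapped through 7·x+7 mod 26 — an affine cipher.
For hallway: h(7)→7·7+7≡4=e; a(0)→7·0+7≡7=h; l(11)→7·11+7≡6=g; l(11)→7·11+7≡6=g; w(22)→7·22+7≡5=f; a(0)→7·0+7≡7=h; y(24)→7·24+7≡19=t (all mod 26).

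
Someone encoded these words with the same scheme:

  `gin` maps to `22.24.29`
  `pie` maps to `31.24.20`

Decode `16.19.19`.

g is letter #7 and maps to 22: an offset of 15. The number is (letter's place in the alphabet, a=1) + 15.
Decoding 16.19.19: 16→(16−15)÷1=1=a, 19→(19−15)÷1=4=d, 19→(19−15)÷1=4=d.

add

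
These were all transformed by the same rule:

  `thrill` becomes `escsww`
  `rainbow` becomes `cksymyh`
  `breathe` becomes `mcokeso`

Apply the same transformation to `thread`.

The shift depends on letter class: consonant t→e is +11, but vowel i→s is +10. Two shifts are in play — +10 for a/e/i/o/u, +11 for every other letter.
On thread: t(cons)+11=e, h(cons)+11=s, r(cons)+11=c, e(vowel)+10=o, a(vowel)+10=k, d(cons)+11=o.

escoko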